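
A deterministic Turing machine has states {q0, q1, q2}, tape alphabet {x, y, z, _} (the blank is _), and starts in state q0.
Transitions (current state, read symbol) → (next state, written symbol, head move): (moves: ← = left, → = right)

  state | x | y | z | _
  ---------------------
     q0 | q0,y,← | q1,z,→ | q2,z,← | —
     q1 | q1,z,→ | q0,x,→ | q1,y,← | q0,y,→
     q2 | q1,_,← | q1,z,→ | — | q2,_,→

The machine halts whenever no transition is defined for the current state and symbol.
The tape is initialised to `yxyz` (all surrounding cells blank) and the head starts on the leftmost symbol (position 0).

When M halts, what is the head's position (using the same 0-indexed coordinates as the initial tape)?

2

q0 | _[y]xyz   read y → write z, move →, go to q1
q1 | _z[x]yz   read x → write z, move →, go to q1
q1 | _zz[y]z   read y → write x, move →, go to q0
q0 | _zzx[z]   read z → write z, move ←, go to q2
q2 | _zz[x]z   read x → write _, move ←, go to q1
q1 | _z[z]_z   read z → write y, move ←, go to q1
q1 | _[z]y_z   read z → write y, move ←, go to q1
q1 | [_]yy_z   read _ → write y, move →, go to q0
q0 | y[y]y_z   read y → write z, move →, go to q1
q1 | yz[y]_z   read y → write x, move →, go to q0
q0 | yzx[_]z
At halt the head is at cell 2.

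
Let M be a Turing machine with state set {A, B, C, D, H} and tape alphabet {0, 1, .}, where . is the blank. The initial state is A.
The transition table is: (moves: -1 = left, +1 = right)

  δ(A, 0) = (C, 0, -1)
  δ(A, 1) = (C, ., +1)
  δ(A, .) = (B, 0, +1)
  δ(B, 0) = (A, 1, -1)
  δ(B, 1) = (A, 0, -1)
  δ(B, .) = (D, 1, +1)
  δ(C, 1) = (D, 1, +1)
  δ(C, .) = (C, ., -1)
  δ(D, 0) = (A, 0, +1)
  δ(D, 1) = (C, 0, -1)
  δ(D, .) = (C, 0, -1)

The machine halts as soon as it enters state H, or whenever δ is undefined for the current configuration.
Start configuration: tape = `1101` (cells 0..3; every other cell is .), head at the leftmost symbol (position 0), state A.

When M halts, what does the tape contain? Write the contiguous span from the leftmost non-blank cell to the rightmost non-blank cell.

A | [1]101.   read 1 → write ., move +1, go to C
C | .[1]01.   read 1 → write 1, move +1, go to D
D | .1[0]1.   read 0 → write 0, move +1, go to A
A | .10[1].   read 1 → write ., move +1, go to C
C | .10.[.]   read . → write ., move -1, go to C
C | .10[.].   read . → write ., move -1, go to C
C | .1[0]..
The non-blank tape span at halt is 10.

10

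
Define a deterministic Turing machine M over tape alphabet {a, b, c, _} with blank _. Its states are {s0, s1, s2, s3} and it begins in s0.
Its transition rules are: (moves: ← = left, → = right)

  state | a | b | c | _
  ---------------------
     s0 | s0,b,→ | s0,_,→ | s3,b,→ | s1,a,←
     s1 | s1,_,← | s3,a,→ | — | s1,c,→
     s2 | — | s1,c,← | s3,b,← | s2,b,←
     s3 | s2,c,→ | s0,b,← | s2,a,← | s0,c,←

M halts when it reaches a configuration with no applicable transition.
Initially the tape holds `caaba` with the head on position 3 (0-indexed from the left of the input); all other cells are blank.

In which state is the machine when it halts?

state=s0 head=3 tape=caa[b]a__   (s0,b)→(s0,_,→)
state=s0 head=4 tape=caa_[a]__   (s0,a)→(s0,b,→)
state=s0 head=5 tape=caa_b[_]_   (s0,_)→(s1,a,←)
state=s1 head=4 tape=caa_[b]a_   (s1,b)→(s3,a,→)
state=s3 head=5 tape=caa_a[a]_   (s3,a)→(s2,c,→)
state=s2 head=6 tape=caa_ac[_]   (s2,_)→(s2,b,←)
state=s2 head=5 tape=caa_a[c]b   (s2,c)→(s3,b,←)
state=s3 head=4 tape=caa_[a]bb   (s3,a)→(s2,c,→)
state=s2 head=5 tape=caa_c[b]b   (s2,b)→(s1,c,←)
state=s1 head=4 tape=caa_[c]cb
No transition is defined for (s1, c); M halts in state s1.

s1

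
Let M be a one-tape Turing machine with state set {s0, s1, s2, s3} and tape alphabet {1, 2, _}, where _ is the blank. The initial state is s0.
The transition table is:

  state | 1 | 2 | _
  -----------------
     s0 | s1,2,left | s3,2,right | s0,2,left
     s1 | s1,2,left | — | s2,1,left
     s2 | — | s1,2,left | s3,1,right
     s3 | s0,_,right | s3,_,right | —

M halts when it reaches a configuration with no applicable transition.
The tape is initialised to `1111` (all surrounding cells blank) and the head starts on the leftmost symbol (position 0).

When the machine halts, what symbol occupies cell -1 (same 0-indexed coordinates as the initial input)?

state=s0 head=0 tape=__[1]111   (s0,1)→(s1,2,left)
state=s1 head=-1 tape=_[_]2111   (s1,_)→(s2,1,left)
state=s2 head=-2 tape=[_]12111   (s2,_)→(s3,1,right)
state=s3 head=-1 tape=1[1]2111   (s3,1)→(s0,_,right)
state=s0 head=0 tape=1_[2]111   (s0,2)→(s3,2,right)
state=s3 head=1 tape=1_2[1]11   (s3,1)→(s0,_,right)
state=s0 head=2 tape=1_2_[1]1   (s0,1)→(s1,2,left)
state=s1 head=1 tape=1_2[_]21   (s1,_)→(s2,1,left)
state=s2 head=0 tape=1_[2]121   (s2,2)→(s1,2,left)
state=s1 head=-1 tape=1[_]2121   (s1,_)→(s2,1,left)
state=s2 head=-2 tape=[1]12121
Cell -1 holds 1 when M halts.

1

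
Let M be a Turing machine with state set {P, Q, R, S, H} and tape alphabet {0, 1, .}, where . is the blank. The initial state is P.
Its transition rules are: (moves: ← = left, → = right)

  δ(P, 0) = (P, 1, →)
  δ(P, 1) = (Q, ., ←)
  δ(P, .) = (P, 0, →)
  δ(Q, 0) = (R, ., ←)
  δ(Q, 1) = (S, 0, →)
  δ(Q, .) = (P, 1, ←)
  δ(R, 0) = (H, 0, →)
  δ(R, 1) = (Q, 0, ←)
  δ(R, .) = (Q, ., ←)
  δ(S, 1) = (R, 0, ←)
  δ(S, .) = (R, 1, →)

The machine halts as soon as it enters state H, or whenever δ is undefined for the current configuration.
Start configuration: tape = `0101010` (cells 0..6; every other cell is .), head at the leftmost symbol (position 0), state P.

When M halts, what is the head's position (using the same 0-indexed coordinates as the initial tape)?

3

P | [0]101010   read 0 → write 1, move →, go to P
P | 1[1]01010   read 1 → write ., move ←, go to Q
Q | [1].01010   read 1 → write 0, move →, go to S
S | 0[.]01010   read . → write 1, move →, go to R
R | 01[0]1010   read 0 → write 0, move →, go to H
H | 010[1]010
At halt the head is at cell 3.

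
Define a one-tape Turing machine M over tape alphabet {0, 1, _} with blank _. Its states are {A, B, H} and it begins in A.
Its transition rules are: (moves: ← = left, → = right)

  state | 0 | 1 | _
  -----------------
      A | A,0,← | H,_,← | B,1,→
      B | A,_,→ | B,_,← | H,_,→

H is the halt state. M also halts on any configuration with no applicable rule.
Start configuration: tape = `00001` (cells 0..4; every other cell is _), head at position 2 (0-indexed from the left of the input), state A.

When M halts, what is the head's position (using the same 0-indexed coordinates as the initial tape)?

3

A | _00[0]01   read 0 → write 0, move ←, go to A
A | _0[0]001   read 0 → write 0, move ←, go to A
A | _[0]0001   read 0 → write 0, move ←, go to A
A | [_]00001   read _ → write 1, move →, go to B
B | 1[0]0001   read 0 → write _, move →, go to A
A | 1_[0]001   read 0 → write 0, move ←, go to A
A | 1[_]0001   read _ → write 1, move →, go to B
B | 11[0]001   read 0 → write _, move →, go to A
A | 11_[0]01   read 0 → write 0, move ←, go to A
A | 11[_]001   read _ → write 1, move →, go to B
B | 111[0]01   read 0 → write _, move →, go to A
A | 111_[0]1   read 0 → write 0, move ←, go to A
A | 111[_]01   read _ → write 1, move →, go to B
B | 1111[0]1   read 0 → write _, move →, go to A
A | 1111_[1]   read 1 → write _, move ←, go to H
H | 1111[_]_
At halt the head is at cell 3.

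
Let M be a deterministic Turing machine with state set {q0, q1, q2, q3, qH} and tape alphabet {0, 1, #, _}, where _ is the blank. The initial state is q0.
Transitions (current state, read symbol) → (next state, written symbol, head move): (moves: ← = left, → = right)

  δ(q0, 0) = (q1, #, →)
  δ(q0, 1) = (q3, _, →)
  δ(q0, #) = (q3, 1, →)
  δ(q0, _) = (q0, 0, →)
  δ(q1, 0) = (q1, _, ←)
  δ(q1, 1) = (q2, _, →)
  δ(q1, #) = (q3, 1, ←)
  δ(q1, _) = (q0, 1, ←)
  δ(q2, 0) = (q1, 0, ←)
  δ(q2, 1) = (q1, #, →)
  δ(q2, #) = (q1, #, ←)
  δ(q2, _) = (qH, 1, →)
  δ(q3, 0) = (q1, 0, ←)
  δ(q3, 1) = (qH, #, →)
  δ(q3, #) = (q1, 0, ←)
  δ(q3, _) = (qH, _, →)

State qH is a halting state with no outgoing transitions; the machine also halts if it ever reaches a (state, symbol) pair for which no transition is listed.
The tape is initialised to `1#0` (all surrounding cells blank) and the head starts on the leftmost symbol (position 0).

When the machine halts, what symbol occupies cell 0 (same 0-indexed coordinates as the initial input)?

#

state=q0 head=0 tape=_[1]#0   (q0,1)→(q3,_,→)
state=q3 head=1 tape=__[#]0   (q3,#)→(q1,0,←)
state=q1 head=0 tape=_[_]00   (q1,_)→(q0,1,←)
state=q0 head=-1 tape=[_]100   (q0,_)→(q0,0,→)
state=q0 head=0 tape=0[1]00   (q0,1)→(q3,_,→)
state=q3 head=1 tape=0_[0]0   (q3,0)→(q1,0,←)
state=q1 head=0 tape=0[_]00   (q1,_)→(q0,1,←)
state=q0 head=-1 tape=[0]100   (q0,0)→(q1,#,→)
state=q1 head=0 tape=#[1]00   (q1,1)→(q2,_,→)
state=q2 head=1 tape=#_[0]0   (q2,0)→(q1,0,←)
state=q1 head=0 tape=#[_]00   (q1,_)→(q0,1,←)
state=q0 head=-1 tape=[#]100   (q0,#)→(q3,1,→)
state=q3 head=0 tape=1[1]00   (q3,1)→(qH,#,→)
state=qH head=1 tape=1#[0]0
Cell 0 holds # when M halts.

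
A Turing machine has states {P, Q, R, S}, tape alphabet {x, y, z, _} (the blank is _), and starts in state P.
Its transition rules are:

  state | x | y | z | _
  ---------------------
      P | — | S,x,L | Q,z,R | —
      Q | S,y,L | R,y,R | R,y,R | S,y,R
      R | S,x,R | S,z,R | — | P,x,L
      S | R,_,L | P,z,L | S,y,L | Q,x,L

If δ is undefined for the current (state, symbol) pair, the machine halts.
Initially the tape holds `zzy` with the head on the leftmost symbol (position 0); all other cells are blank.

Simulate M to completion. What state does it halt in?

P

state=P head=0 tape=__[z]zy__   (P,z)→(Q,z,R)
state=Q head=1 tape=__z[z]y__   (Q,z)→(R,y,R)
state=R head=2 tape=__zy[y]__   (R,y)→(S,z,R)
state=S head=3 tape=__zyz[_]_   (S,_)→(Q,x,L)
state=Q head=2 tape=__zy[z]x_   (Q,z)→(R,y,R)
state=R head=3 tape=__zyy[x]_   (R,x)→(S,x,R)
state=S head=4 tape=__zyyx[_]   (S,_)→(Q,x,L)
state=Q head=3 tape=__zyy[x]x   (Q,x)→(S,y,L)
state=S head=2 tape=__zy[y]yx   (S,y)→(P,z,L)
state=P head=1 tape=__z[y]zyx   (P,y)→(S,x,L)
state=S head=0 tape=__[z]xzyx   (S,z)→(S,y,L)
state=S head=-1 tape=_[_]yxzyx   (S,_)→(Q,x,L)
state=Q head=-2 tape=[_]xyxzyx   (Q,_)→(S,y,R)
state=S head=-1 tape=y[x]yxzyx   (S,x)→(R,_,L)
state=R head=-2 tape=[y]_yxzyx   (R,y)→(S,z,R)
state=S head=-1 tape=z[_]yxzyx   (S,_)→(Q,x,L)
state=Q head=-2 tape=[z]xyxzyx   (Q,z)→(R,y,R)
state=R head=-1 tape=y[x]yxzyx   (R,x)→(S,x,R)
state=S head=0 tape=yx[y]xzyx   (S,y)→(P,z,L)
state=P head=-1 tape=y[x]zxzyx
No transition is defined for (P, x); M halts in state P.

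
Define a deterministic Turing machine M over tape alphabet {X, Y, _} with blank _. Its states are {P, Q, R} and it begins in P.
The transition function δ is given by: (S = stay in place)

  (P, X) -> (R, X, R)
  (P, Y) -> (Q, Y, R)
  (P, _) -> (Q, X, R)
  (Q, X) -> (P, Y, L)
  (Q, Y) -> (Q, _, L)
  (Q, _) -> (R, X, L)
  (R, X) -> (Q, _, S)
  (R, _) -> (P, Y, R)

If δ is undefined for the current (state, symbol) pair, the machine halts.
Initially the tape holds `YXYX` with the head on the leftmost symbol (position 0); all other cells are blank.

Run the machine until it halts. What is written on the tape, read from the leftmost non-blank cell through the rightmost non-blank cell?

P | ____[Y]XYX   read Y → write Y, move R, go to Q
Q | ____Y[X]YX   read X → write Y, move L, go to P
P | ____[Y]YYX   read Y → write Y, move R, go to Q
Q | ____Y[Y]YX   read Y → write _, move L, go to Q
Q | ____[Y]_YX   read Y → write _, move L, go to Q
Q | ___[_]__YX   read _ → write X, move L, go to R
R | __[_]X__YX   read _ → write Y, move R, go to P
P | __Y[X]__YX   read X → write X, move R, go to R
R | __YX[_]_YX   read _ → write Y, move R, go to P
P | __YXY[_]YX   read _ → write X, move R, go to Q
Q | __YXYX[Y]X   read Y → write _, move L, go to Q
Q | __YXY[X]_X   read X → write Y, move L, go to P
P | __YX[Y]Y_X   read Y → write Y, move R, go to Q
Q | __YXY[Y]_X   read Y → write _, move L, go to Q
Q | __YX[Y]__X   read Y → write _, move L, go to Q
Q | __Y[X]___X   read X → write Y, move L, go to P
P | __[Y]Y___X   read Y → write Y, move R, go to Q
Q | __Y[Y]___X   read Y → write _, move L, go to Q
Q | __[Y]____X   read Y → write _, move L, go to Q
Q | _[_]_____X   read _ → write X, move L, go to R
R | [_]X_____X   read _ → write Y, move R, go to P
P | Y[X]_____X   read X → write X, move R, go to R
R | YX[_]____X   read _ → write Y, move R, go to P
P | YXY[_]___X   read _ → write X, move R, go to Q
Q | YXYX[_]__X   read _ → write X, move L, go to R
R | YXY[X]X__X   read X → write _, move S, go to Q
Q | YXY[_]X__X   read _ → write X, move L, go to R
R | YX[Y]XX__X
The non-blank tape span at halt is YXYXX__X.

YXYXX__X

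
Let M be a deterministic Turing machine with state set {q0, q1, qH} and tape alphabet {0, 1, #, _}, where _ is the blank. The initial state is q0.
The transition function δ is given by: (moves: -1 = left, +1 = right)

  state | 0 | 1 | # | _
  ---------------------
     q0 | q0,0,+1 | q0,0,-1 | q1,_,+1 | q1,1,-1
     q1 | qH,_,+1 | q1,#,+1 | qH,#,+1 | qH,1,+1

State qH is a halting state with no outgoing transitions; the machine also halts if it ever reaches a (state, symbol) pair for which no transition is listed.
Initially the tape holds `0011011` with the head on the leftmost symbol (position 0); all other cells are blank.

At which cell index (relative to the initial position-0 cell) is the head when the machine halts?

q0 | [0]011011_   read 0 → write 0, move +1, go to q0
q0 | 0[0]11011_   read 0 → write 0, move +1, go to q0
q0 | 00[1]1011_   read 1 → write 0, move -1, go to q0
q0 | 0[0]01011_   read 0 → write 0, move +1, go to q0
q0 | 00[0]1011_   read 0 → write 0, move +1, go to q0
q0 | 000[1]011_   read 1 → write 0, move -1, go to q0
q0 | 00[0]0011_   read 0 → write 0, move +1, go to q0
q0 | 000[0]011_   read 0 → write 0, move +1, go to q0
q0 | 0000[0]11_   read 0 → write 0, move +1, go to q0
q0 | 00000[1]1_   read 1 → write 0, move -1, go to q0
q0 | 0000[0]01_   read 0 → write 0, move +1, go to q0
q0 | 00000[0]1_   read 0 → write 0, move +1, go to q0
q0 | 000000[1]_   read 1 → write 0, move -1, go to q0
q0 | 00000[0]0_   read 0 → write 0, move +1, go to q0
q0 | 000000[0]_   read 0 → write 0, move +1, go to q0
q0 | 0000000[_]   read _ → write 1, move -1, go to q1
q1 | 000000[0]1   read 0 → write _, move +1, go to qH
qH | 000000_[1]
At halt the head is at cell 7.

7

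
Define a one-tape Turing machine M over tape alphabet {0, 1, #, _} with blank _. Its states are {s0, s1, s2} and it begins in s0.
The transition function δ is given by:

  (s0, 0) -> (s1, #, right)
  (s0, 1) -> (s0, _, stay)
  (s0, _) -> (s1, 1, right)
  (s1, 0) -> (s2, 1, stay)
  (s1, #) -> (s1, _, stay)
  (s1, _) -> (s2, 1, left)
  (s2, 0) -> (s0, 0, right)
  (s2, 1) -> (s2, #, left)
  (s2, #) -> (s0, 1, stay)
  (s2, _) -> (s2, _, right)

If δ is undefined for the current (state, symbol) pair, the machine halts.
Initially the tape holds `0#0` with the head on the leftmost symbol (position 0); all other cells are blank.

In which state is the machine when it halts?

state=s0 head=0 tape=[0]#0   (s0,0)→(s1,#,right)
state=s1 head=1 tape=#[#]0   (s1,#)→(s1,_,stay)
state=s1 head=1 tape=#[_]0   (s1,_)→(s2,1,left)
state=s2 head=0 tape=[#]10   (s2,#)→(s0,1,stay)
state=s0 head=0 tape=[1]10   (s0,1)→(s0,_,stay)
state=s0 head=0 tape=[_]10   (s0,_)→(s1,1,right)
state=s1 head=1 tape=1[1]0
No transition is defined for (s1, 1); M halts in state s1.

s1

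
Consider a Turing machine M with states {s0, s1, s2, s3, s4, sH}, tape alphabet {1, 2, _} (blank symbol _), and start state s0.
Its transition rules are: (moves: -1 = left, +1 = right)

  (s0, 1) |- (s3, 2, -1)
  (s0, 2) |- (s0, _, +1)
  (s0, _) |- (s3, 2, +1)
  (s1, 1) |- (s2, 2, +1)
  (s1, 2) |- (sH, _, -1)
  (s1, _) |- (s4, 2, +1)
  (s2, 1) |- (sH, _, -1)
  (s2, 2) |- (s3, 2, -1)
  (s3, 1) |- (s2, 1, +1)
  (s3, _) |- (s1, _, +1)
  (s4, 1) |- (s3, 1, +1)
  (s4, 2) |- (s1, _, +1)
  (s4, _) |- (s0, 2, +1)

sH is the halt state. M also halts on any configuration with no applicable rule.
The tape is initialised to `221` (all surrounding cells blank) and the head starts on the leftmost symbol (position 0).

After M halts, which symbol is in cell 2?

_

state=s0 head=0 tape=[2]21   (s0,2)→(s0,_,+1)
state=s0 head=1 tape=_[2]1   (s0,2)→(s0,_,+1)
state=s0 head=2 tape=__[1]   (s0,1)→(s3,2,-1)
state=s3 head=1 tape=_[_]2   (s3,_)→(s1,_,+1)
state=s1 head=2 tape=__[2]   (s1,2)→(sH,_,-1)
state=sH head=1 tape=_[_]_
Cell 2 holds _ when M halts.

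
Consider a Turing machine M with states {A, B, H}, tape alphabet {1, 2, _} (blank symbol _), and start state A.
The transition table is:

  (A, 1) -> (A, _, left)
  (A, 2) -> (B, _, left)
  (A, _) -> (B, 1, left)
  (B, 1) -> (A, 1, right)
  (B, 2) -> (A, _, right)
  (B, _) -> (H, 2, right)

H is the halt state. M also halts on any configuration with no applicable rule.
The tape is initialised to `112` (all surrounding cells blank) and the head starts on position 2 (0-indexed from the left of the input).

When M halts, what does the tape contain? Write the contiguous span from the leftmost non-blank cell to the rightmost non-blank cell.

21

state=A head=2 tape=__11[2]   (A,2)→(B,_,left)
state=B head=1 tape=__1[1]_   (B,1)→(A,1,right)
state=A head=2 tape=__11[_]   (A,_)→(B,1,left)
state=B head=1 tape=__1[1]1   (B,1)→(A,1,right)
state=A head=2 tape=__11[1]   (A,1)→(A,_,left)
state=A head=1 tape=__1[1]_   (A,1)→(A,_,left)
state=A head=0 tape=__[1]__   (A,1)→(A,_,left)
state=A head=-1 tape=_[_]___   (A,_)→(B,1,left)
state=B head=-2 tape=[_]1___   (B,_)→(H,2,right)
state=H head=-1 tape=2[1]___
The non-blank tape span at halt is 21.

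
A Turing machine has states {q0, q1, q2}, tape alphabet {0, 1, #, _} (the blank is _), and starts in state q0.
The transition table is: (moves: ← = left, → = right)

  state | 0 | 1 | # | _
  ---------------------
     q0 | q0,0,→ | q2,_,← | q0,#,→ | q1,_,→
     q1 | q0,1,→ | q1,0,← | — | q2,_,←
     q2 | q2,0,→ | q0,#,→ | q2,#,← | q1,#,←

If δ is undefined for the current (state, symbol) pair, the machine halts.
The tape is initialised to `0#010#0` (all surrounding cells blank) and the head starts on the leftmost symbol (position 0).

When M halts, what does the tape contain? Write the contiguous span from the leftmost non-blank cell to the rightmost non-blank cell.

q0 | [0]#010#0___   read 0 → write 0, move →, go to q0
q0 | 0[#]010#0___   read # → write #, move →, go to q0
q0 | 0#[0]10#0___   read 0 → write 0, move →, go to q0
q0 | 0#0[1]0#0___   read 1 → write _, move ←, go to q2
q2 | 0#[0]_0#0___   read 0 → write 0, move →, go to q2
q2 | 0#0[_]0#0___   read _ → write #, move ←, go to q1
q1 | 0#[0]#0#0___   read 0 → write 1, move →, go to q0
q0 | 0#1[#]0#0___   read # → write #, move →, go to q0
q0 | 0#1#[0]#0___   read 0 → write 0, move →, go to q0
q0 | 0#1#0[#]0___   read # → write #, move →, go to q0
q0 | 0#1#0#[0]___   read 0 → write 0, move →, go to q0
q0 | 0#1#0#0[_]__   read _ → write _, move →, go to q1
q1 | 0#1#0#0_[_]_   read _ → write _, move ←, go to q2
q2 | 0#1#0#0[_]__   read _ → write #, move ←, go to q1
q1 | 0#1#0#[0]#__   read 0 → write 1, move →, go to q0
q0 | 0#1#0#1[#]__   read # → write #, move →, go to q0
q0 | 0#1#0#1#[_]_   read _ → write _, move →, go to q1
q1 | 0#1#0#1#_[_]   read _ → write _, move ←, go to q2
q2 | 0#1#0#1#[_]_   read _ → write #, move ←, go to q1
q1 | 0#1#0#1[#]#_
The non-blank tape span at halt is 0#1#0#1##.

0#1#0#1##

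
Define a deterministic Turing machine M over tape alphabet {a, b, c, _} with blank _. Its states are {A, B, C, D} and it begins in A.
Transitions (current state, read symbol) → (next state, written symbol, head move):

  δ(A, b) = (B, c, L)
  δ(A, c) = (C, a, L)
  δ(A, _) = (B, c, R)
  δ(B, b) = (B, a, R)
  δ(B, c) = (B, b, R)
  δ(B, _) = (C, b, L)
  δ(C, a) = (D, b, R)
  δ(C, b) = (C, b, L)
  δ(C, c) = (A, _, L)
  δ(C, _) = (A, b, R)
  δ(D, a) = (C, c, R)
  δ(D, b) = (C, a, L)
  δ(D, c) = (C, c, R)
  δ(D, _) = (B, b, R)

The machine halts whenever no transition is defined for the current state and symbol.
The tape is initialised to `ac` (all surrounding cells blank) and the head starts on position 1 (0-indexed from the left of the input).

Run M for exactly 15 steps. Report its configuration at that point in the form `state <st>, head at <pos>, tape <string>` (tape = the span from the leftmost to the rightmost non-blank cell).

state A, head at 0, tape bbbbbb

state=A head=1 tape=_a[c]___   (A,c)→(C,a,L)
state=C head=0 tape=_[a]a___   (C,a)→(D,b,R)
state=D head=1 tape=_b[a]___   (D,a)→(C,c,R)
state=C head=2 tape=_bc[_]__   (C,_)→(A,b,R)
state=A head=3 tape=_bcb[_]_   (A,_)→(B,c,R)
state=B head=4 tape=_bcbc[_]   (B,_)→(C,b,L)
state=C head=3 tape=_bcb[c]b   (C,c)→(A,_,L)
state=A head=2 tape=_bc[b]_b   (A,b)→(B,c,L)
state=B head=1 tape=_b[c]c_b   (B,c)→(B,b,R)
state=B head=2 tape=_bb[c]_b   (B,c)→(B,b,R)
state=B head=3 tape=_bbb[_]b   (B,_)→(C,b,L)
state=C head=2 tape=_bb[b]bb   (C,b)→(C,b,L)
state=C head=1 tape=_b[b]bbb   (C,b)→(C,b,L)
state=C head=0 tape=_[b]bbbb   (C,b)→(C,b,L)
state=C head=-1 tape=[_]bbbbb   (C,_)→(A,b,R)
state=A head=0 tape=b[b]bbbb
After 15 steps: state A, head at 0, tape bbbbbb.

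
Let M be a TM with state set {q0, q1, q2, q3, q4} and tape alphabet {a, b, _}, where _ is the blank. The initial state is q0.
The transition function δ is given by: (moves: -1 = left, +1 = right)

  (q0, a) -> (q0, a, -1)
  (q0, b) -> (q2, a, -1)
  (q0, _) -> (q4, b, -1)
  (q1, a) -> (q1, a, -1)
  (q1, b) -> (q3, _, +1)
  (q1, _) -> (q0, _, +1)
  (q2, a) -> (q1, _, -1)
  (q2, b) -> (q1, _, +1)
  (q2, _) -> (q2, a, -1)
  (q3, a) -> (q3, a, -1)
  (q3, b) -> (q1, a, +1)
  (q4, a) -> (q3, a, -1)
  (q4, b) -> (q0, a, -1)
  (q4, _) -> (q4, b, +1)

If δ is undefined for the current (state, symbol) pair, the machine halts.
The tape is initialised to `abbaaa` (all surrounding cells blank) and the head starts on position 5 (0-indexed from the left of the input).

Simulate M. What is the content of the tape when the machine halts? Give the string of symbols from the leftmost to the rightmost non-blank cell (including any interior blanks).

state=q0 head=5 tape=_abbaa[a]   (q0,a)→(q0,a,-1)
state=q0 head=4 tape=_abba[a]a   (q0,a)→(q0,a,-1)
state=q0 head=3 tape=_abb[a]aa   (q0,a)→(q0,a,-1)
state=q0 head=2 tape=_ab[b]aaa   (q0,b)→(q2,a,-1)
state=q2 head=1 tape=_a[b]aaaa   (q2,b)→(q1,_,+1)
state=q1 head=2 tape=_a_[a]aaa   (q1,a)→(q1,a,-1)
state=q1 head=1 tape=_a[_]aaaa   (q1,_)→(q0,_,+1)
state=q0 head=2 tape=_a_[a]aaa   (q0,a)→(q0,a,-1)
state=q0 head=1 tape=_a[_]aaaa   (q0,_)→(q4,b,-1)
state=q4 head=0 tape=_[a]baaaa   (q4,a)→(q3,a,-1)
state=q3 head=-1 tape=[_]abaaaa
The non-blank tape span at halt is abaaaa.

abaaaa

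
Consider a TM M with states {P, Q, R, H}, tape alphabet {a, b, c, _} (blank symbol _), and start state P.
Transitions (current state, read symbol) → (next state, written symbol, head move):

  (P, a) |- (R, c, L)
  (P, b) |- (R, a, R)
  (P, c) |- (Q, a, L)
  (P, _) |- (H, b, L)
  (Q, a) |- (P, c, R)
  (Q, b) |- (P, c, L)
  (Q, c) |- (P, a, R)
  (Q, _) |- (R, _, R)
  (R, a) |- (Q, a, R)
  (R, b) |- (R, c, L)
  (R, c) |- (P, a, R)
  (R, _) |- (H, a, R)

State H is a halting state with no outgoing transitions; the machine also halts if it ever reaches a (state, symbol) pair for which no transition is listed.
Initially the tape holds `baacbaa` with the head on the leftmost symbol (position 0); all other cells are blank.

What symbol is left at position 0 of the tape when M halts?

state=P head=0 tape=[b]aacbaa_   (P,b)→(R,a,R)
state=R head=1 tape=a[a]acbaa_   (R,a)→(Q,a,R)
state=Q head=2 tape=aa[a]cbaa_   (Q,a)→(P,c,R)
state=P head=3 tape=aac[c]baa_   (P,c)→(Q,a,L)
state=Q head=2 tape=aa[c]abaa_   (Q,c)→(P,a,R)
state=P head=3 tape=aaa[a]baa_   (P,a)→(R,c,L)
state=R head=2 tape=aa[a]cbaa_   (R,a)→(Q,a,R)
state=Q head=3 tape=aaa[c]baa_   (Q,c)→(P,a,R)
state=P head=4 tape=aaaa[b]aa_   (P,b)→(R,a,R)
state=R head=5 tape=aaaaa[a]a_   (R,a)→(Q,a,R)
state=Q head=6 tape=aaaaaa[a]_   (Q,a)→(P,c,R)
state=P head=7 tape=aaaaaac[_]   (P,_)→(H,b,L)
state=H head=6 tape=aaaaaa[c]b
Cell 0 holds a when M halts.

a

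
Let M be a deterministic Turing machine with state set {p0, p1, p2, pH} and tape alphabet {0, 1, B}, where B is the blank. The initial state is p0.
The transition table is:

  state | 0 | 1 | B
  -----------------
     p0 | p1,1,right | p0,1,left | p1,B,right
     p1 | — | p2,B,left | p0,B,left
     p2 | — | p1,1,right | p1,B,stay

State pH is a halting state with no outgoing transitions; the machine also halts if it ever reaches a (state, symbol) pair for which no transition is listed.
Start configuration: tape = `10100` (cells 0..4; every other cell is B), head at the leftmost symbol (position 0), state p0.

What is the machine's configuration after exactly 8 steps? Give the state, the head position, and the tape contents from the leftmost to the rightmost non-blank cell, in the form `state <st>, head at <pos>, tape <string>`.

state=p0 head=0 tape=BB[1]0100   (p0,1)→(p0,1,left)
state=p0 head=-1 tape=B[B]10100   (p0,B)→(p1,B,right)
state=p1 head=0 tape=BB[1]0100   (p1,1)→(p2,B,left)
state=p2 head=-1 tape=B[B]B0100   (p2,B)→(p1,B,stay)
state=p1 head=-1 tape=B[B]B0100   (p1,B)→(p0,B,left)
state=p0 head=-2 tape=[B]BB0100   (p0,B)→(p1,B,right)
state=p1 head=-1 tape=B[B]B0100   (p1,B)→(p0,B,left)
state=p0 head=-2 tape=[B]BB0100   (p0,B)→(p1,B,right)
state=p1 head=-1 tape=B[B]B0100
After 8 steps: state p1, head at -1, tape 0100.

state p1, head at -1, tape 0100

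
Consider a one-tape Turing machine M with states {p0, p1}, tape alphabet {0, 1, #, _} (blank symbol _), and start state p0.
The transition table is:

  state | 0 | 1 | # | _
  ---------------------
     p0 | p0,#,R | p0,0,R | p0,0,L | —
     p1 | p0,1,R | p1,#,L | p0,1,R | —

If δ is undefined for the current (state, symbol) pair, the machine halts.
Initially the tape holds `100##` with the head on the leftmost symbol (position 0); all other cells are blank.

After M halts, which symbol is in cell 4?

p0 | _[1]00##   read 1 → write 0, move R, go to p0
p0 | _0[0]0##   read 0 → write #, move R, go to p0
p0 | _0#[0]##   read 0 → write #, move R, go to p0
p0 | _0##[#]#   read # → write 0, move L, go to p0
p0 | _0#[#]0#   read # → write 0, move L, go to p0
p0 | _0[#]00#   read # → write 0, move L, go to p0
p0 | _[0]000#   read 0 → write #, move R, go to p0
p0 | _#[0]00#   read 0 → write #, move R, go to p0
p0 | _##[0]0#   read 0 → write #, move R, go to p0
p0 | _###[0]#   read 0 → write #, move R, go to p0
p0 | _####[#]   read # → write 0, move L, go to p0
p0 | _###[#]0   read # → write 0, move L, go to p0
p0 | _##[#]00   read # → write 0, move L, go to p0
p0 | _#[#]000   read # → write 0, move L, go to p0
p0 | _[#]0000   read # → write 0, move L, go to p0
p0 | [_]00000
Cell 4 holds 0 when M halts.

0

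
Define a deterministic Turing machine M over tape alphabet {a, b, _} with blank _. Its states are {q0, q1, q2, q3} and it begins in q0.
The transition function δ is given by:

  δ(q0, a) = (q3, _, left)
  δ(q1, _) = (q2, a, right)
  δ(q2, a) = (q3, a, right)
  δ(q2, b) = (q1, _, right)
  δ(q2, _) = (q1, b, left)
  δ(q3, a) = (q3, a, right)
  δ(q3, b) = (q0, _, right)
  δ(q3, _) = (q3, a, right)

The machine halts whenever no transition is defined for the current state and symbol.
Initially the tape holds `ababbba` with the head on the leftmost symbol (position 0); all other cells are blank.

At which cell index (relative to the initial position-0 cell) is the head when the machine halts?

4

q0 | _[a]babbba   read a → write _, move left, go to q3
q3 | [_]_babbba   read _ → write a, move right, go to q3
q3 | a[_]babbba   read _ → write a, move right, go to q3
q3 | aa[b]abbba   read b → write _, move right, go to q0
q0 | aa_[a]bbba   read a → write _, move left, go to q3
q3 | aa[_]_bbba   read _ → write a, move right, go to q3
q3 | aaa[_]bbba   read _ → write a, move right, go to q3
q3 | aaaa[b]bba   read b → write _, move right, go to q0
q0 | aaaa_[b]ba
At halt the head is at cell 4.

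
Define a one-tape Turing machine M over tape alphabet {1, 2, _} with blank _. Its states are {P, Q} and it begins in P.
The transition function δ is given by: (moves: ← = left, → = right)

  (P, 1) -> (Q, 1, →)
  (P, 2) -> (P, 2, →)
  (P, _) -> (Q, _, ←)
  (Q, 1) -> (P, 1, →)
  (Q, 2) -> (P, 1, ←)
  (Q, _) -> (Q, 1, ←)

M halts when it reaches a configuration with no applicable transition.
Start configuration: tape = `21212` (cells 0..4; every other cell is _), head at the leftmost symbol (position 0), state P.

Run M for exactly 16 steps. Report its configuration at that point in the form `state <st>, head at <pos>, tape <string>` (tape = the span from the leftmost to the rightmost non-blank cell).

state Q, head at 4, tape 21111

P | [2]1212_   read 2 → write 2, move →, go to P
P | 2[1]212_   read 1 → write 1, move →, go to Q
Q | 21[2]12_   read 2 → write 1, move ←, go to P
P | 2[1]112_   read 1 → write 1, move →, go to Q
Q | 21[1]12_   read 1 → write 1, move →, go to P
P | 211[1]2_   read 1 → write 1, move →, go to Q
Q | 2111[2]_   read 2 → write 1, move ←, go to P
P | 211[1]1_   read 1 → write 1, move →, go to Q
Q | 2111[1]_   read 1 → write 1, move →, go to P
P | 21111[_]   read _ → write _, move ←, go to Q
Q | 2111[1]_   read 1 → write 1, move →, go to P
P | 21111[_]   read _ → write _, move ←, go to Q
Q | 2111[1]_   read 1 → write 1, move →, go to P
P | 21111[_]   read _ → write _, move ←, go to Q
Q | 2111[1]_   read 1 → write 1, move →, go to P
P | 21111[_]   read _ → write _, move ←, go to Q
Q | 2111[1]_
After 16 steps: state Q, head at 4, tape 21111.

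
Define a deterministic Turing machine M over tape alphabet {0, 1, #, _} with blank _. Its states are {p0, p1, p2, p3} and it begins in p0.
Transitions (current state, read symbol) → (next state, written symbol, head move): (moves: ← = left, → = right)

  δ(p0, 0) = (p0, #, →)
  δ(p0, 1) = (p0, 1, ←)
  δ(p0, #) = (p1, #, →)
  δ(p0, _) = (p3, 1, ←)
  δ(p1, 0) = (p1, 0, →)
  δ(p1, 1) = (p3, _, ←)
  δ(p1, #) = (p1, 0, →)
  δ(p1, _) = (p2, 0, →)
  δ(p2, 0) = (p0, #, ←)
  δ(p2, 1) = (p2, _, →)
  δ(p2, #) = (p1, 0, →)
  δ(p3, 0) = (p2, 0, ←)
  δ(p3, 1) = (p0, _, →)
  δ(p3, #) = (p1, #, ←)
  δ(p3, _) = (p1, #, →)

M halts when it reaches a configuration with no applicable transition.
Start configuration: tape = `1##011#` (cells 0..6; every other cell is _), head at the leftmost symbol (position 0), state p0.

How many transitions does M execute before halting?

state=p0 head=0 tape=___[1]##011#__   (p0,1)→(p0,1,←)
state=p0 head=-1 tape=__[_]1##011#__   (p0,_)→(p3,1,←)
state=p3 head=-2 tape=_[_]11##011#__   (p3,_)→(p1,#,→)
state=p1 head=-1 tape=_#[1]1##011#__   (p1,1)→(p3,_,←)
state=p3 head=-2 tape=_[#]_1##011#__   (p3,#)→(p1,#,←)
state=p1 head=-3 tape=[_]#_1##011#__   (p1,_)→(p2,0,→)
state=p2 head=-2 tape=0[#]_1##011#__   (p2,#)→(p1,0,→)
state=p1 head=-1 tape=00[_]1##011#__   (p1,_)→(p2,0,→)
state=p2 head=0 tape=000[1]##011#__   (p2,1)→(p2,_,→)
state=p2 head=1 tape=000_[#]#011#__   (p2,#)→(p1,0,→)
state=p1 head=2 tape=000_0[#]011#__   (p1,#)→(p1,0,→)
state=p1 head=3 tape=000_00[0]11#__   (p1,0)→(p1,0,→)
state=p1 head=4 tape=000_000[1]1#__   (p1,1)→(p3,_,←)
state=p3 head=3 tape=000_00[0]_1#__   (p3,0)→(p2,0,←)
state=p2 head=2 tape=000_0[0]0_1#__   (p2,0)→(p0,#,←)
state=p0 head=1 tape=000_[0]#0_1#__   (p0,0)→(p0,#,→)
state=p0 head=2 tape=000_#[#]0_1#__   (p0,#)→(p1,#,→)
state=p1 head=3 tape=000_##[0]_1#__   (p1,0)→(p1,0,→)
state=p1 head=4 tape=000_##0[_]1#__   (p1,_)→(p2,0,→)
state=p2 head=5 tape=000_##00[1]#__   (p2,1)→(p2,_,→)
state=p2 head=6 tape=000_##00_[#]__   (p2,#)→(p1,0,→)
state=p1 head=7 tape=000_##00_0[_]_   (p1,_)→(p2,0,→)
state=p2 head=8 tape=000_##00_00[_]
M halts after 22 transitions.

22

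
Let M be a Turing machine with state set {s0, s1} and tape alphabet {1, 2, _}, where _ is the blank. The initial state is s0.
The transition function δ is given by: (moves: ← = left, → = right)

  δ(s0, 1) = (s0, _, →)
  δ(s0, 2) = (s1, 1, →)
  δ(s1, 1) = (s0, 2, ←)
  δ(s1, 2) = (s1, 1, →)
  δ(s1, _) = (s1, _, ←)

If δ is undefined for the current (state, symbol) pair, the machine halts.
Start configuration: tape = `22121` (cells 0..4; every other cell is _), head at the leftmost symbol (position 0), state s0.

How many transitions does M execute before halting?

11

s0 | [2]2121_   read 2 → write 1, move →, go to s1
s1 | 1[2]121_   read 2 → write 1, move →, go to s1
s1 | 11[1]21_   read 1 → write 2, move ←, go to s0
s0 | 1[1]221_   read 1 → write _, move →, go to s0
s0 | 1_[2]21_   read 2 → write 1, move →, go to s1
s1 | 1_1[2]1_   read 2 → write 1, move →, go to s1
s1 | 1_11[1]_   read 1 → write 2, move ←, go to s0
s0 | 1_1[1]2_   read 1 → write _, move →, go to s0
s0 | 1_1_[2]_   read 2 → write 1, move →, go to s1
s1 | 1_1_1[_]   read _ → write _, move ←, go to s1
s1 | 1_1_[1]_   read 1 → write 2, move ←, go to s0
s0 | 1_1[_]2_
M halts after 11 transitions.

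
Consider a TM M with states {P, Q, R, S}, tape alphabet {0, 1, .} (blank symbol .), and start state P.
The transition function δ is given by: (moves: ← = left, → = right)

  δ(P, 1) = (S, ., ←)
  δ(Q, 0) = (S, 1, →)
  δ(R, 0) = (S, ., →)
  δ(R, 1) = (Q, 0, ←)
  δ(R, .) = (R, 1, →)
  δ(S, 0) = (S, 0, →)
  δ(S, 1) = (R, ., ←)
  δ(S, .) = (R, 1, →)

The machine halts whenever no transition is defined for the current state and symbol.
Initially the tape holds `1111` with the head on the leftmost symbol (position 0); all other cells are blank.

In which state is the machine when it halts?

state=P head=0 tape=.[1]111   (P,1)→(S,.,←)
state=S head=-1 tape=[.].111   (S,.)→(R,1,→)
state=R head=0 tape=1[.]111   (R,.)→(R,1,→)
state=R head=1 tape=11[1]11   (R,1)→(Q,0,←)
state=Q head=0 tape=1[1]011
No transition is defined for (Q, 1); M halts in state Q.

Q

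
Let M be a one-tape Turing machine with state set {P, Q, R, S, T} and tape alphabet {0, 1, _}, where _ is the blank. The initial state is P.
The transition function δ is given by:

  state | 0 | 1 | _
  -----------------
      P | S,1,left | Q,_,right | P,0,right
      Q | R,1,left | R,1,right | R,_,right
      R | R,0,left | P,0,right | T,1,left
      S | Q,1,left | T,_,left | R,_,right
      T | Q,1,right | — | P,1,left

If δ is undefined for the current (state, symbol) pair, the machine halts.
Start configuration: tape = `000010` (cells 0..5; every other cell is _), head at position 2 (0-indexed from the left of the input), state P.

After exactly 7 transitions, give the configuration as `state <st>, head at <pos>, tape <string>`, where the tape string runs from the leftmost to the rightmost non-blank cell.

state Q, head at -1, tape 0_1111010

P | ___00[0]010   read 0 → write 1, move left, go to S
S | ___0[0]1010   read 0 → write 1, move left, go to Q
Q | ___[0]11010   read 0 → write 1, move left, go to R
R | __[_]111010   read _ → write 1, move left, go to T
T | _[_]1111010   read _ → write 1, move left, go to P
P | [_]11111010   read _ → write 0, move right, go to P
P | 0[1]1111010   read 1 → write _, move right, go to Q
Q | 0_[1]111010
After 7 steps: state Q, head at -1, tape 0_1111010.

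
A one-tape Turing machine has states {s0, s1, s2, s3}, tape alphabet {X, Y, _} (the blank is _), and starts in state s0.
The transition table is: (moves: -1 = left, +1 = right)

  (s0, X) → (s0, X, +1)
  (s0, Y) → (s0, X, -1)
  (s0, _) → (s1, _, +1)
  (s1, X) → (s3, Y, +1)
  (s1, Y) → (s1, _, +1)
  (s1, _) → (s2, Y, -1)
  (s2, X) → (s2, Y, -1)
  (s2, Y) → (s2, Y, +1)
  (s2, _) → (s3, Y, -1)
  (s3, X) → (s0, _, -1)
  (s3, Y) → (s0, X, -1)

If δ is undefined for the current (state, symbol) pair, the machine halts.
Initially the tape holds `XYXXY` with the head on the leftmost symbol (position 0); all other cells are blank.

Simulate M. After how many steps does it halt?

19

s0 | [X]YXXY___   read X → write X, move +1, go to s0
s0 | X[Y]XXY___   read Y → write X, move -1, go to s0
s0 | [X]XXXY___   read X → write X, move +1, go to s0
s0 | X[X]XXY___   read X → write X, move +1, go to s0
s0 | XX[X]XY___   read X → write X, move +1, go to s0
s0 | XXX[X]Y___   read X → write X, move +1, go to s0
s0 | XXXX[Y]___   read Y → write X, move -1, go to s0
s0 | XXX[X]X___   read X → write X, move +1, go to s0
s0 | XXXX[X]___   read X → write X, move +1, go to s0
s0 | XXXXX[_]__   read _ → write _, move +1, go to s1
s1 | XXXXX_[_]_   read _ → write Y, move -1, go to s2
s2 | XXXXX[_]Y_   read _ → write Y, move -1, go to s3
s3 | XXXX[X]YY_   read X → write _, move -1, go to s0
s0 | XXX[X]_YY_   read X → write X, move +1, go to s0
s0 | XXXX[_]YY_   read _ → write _, move +1, go to s1
s1 | XXXX_[Y]Y_   read Y → write _, move +1, go to s1
s1 | XXXX__[Y]_   read Y → write _, move +1, go to s1
s1 | XXXX___[_]   read _ → write Y, move -1, go to s2
s2 | XXXX__[_]Y   read _ → write Y, move -1, go to s3
s3 | XXXX_[_]YY
M halts after 19 transitions.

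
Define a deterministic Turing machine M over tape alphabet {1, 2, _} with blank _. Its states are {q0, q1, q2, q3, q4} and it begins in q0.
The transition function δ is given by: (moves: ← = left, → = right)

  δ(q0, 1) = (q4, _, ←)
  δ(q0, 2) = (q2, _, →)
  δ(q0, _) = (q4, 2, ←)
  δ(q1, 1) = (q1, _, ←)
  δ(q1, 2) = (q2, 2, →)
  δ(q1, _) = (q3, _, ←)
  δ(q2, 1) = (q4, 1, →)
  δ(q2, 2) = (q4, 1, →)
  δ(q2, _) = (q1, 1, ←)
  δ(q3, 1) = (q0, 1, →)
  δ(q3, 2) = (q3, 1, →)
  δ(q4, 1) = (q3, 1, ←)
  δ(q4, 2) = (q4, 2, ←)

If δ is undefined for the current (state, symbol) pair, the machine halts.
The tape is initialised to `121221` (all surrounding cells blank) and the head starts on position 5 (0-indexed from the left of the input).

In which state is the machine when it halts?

q4

q0 | 12122[1]   read 1 → write _, move ←, go to q4
q4 | 1212[2]_   read 2 → write 2, move ←, go to q4
q4 | 121[2]2_   read 2 → write 2, move ←, go to q4
q4 | 12[1]22_   read 1 → write 1, move ←, go to q3
q3 | 1[2]122_   read 2 → write 1, move →, go to q3
q3 | 11[1]22_   read 1 → write 1, move →, go to q0
q0 | 111[2]2_   read 2 → write _, move →, go to q2
q2 | 111_[2]_   read 2 → write 1, move →, go to q4
q4 | 111_1[_]
No transition is defined for (q4, _); M halts in state q4.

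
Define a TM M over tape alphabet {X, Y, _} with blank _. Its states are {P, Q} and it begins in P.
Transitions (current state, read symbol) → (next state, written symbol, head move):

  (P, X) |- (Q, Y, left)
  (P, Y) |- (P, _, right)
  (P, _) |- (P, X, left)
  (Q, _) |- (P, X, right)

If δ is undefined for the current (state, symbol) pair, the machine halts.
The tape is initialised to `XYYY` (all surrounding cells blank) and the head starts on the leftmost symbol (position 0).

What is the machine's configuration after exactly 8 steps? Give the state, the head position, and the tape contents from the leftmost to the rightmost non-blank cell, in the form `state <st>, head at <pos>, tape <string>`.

state P, head at 2, tape X___XX

state=P head=0 tape=_[X]YYY_   (P,X)→(Q,Y,left)
state=Q head=-1 tape=[_]YYYY_   (Q,_)→(P,X,right)
state=P head=0 tape=X[Y]YYY_   (P,Y)→(P,_,right)
state=P head=1 tape=X_[Y]YY_   (P,Y)→(P,_,right)
state=P head=2 tape=X__[Y]Y_   (P,Y)→(P,_,right)
state=P head=3 tape=X___[Y]_   (P,Y)→(P,_,right)
state=P head=4 tape=X____[_]   (P,_)→(P,X,left)
state=P head=3 tape=X___[_]X   (P,_)→(P,X,left)
state=P head=2 tape=X__[_]XX
After 8 steps: state P, head at 2, tape X___XX.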